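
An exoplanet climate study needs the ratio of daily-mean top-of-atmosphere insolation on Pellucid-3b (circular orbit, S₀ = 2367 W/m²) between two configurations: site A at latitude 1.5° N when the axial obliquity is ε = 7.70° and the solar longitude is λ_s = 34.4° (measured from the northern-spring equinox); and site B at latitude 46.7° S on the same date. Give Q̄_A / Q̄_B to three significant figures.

Q̄_A / Q̄_B ≈ 1.67

— Configuration A (φ=+1.5°):
Solar declination: sin δ = sin ε · sin λ_s = sin 7.70° × sin 34.4° = 0.07570, so δ = +4.341°.
cos H₀ = −tan(+1.5°) tan(+4.341°) = -0.0020, H₀ = 1.5728 rad.
Bracket: H₀ sin φ sin δ + cos φ cos δ sin H₀ = 1.5728×0.02618×0.07570 + 0.99966×0.99713×1.00000 = 0.003117 + 0.996791 = 0.999908.
Q̄ = (S₀/π) × [bracket] = (2367/π) × 0.999908 = 753.37 W/m².
— Configuration B (φ=-46.7°):
cos H₀ = −tan(-46.7°) tan(+4.341°) = 0.0806, H₀ = 1.4901 rad.
Bracket: H₀ sin φ sin δ + cos φ cos δ sin H₀ = 1.4901×-0.72777×0.07570 + 0.68582×0.99713×0.99675 = -0.082093 + 0.681629 = 0.599536.
Q̄ = (S₀/π) × [bracket] = (2367/π) × 0.599536 = 451.71 W/m².
Ratio Q̄_A / Q̄_B = 753.37 / 451.71 = 1.668.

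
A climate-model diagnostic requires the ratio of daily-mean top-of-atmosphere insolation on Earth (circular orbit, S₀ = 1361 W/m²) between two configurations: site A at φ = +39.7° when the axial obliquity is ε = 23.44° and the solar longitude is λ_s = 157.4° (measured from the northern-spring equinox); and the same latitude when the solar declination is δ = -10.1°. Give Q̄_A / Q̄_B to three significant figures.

Q̄_A / Q̄_B ≈ 1.56

— Configuration A (φ=+39.7°):
Solar declination: sin δ = sin ε · sin λ_s = sin 23.44° × sin 157.4° = 0.15287, so δ = +8.793°.
cos H₀ = −tan(+39.7°) tan(+8.793°) = -0.1284, H₀ = 1.6996 rad.
Bracket: H₀ sin φ sin δ + cos φ cos δ sin H₀ = 1.6996×0.63877×0.15287 + 0.76940×0.98825×0.99172 = 0.165964 + 0.754064 = 0.920028.
Q̄ = (S₀/π) × [bracket] = (1361/π) × 0.920028 = 398.57 W/m².
— Configuration B (φ=+39.7°):
cos H₀ = −tan(+39.7°) tan(-10.100°) = 0.1479, H₀ = 1.4224 rad.
Bracket: H₀ sin φ sin δ + cos φ cos δ sin H₀ = 1.4224×0.63877×-0.17537 + 0.76940×0.98450×0.98900 = -0.159339 + 0.749142 = 0.589803.
Q̄ = (S₀/π) × [bracket] = (1361/π) × 0.589803 = 255.51 W/m².
Ratio Q̄_A / Q̄_B = 398.57 / 255.51 = 1.560.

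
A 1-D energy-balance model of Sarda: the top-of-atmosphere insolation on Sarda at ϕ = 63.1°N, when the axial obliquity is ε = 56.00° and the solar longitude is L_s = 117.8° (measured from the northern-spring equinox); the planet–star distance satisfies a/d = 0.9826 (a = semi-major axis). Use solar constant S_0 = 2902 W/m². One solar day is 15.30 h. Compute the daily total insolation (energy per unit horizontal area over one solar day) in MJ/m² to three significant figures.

Solar declination: sin δ = sin ε · sin L_s = sin 56.00° × sin 117.8° = 0.73335, so δ = +47.168°.
cos h₀ = −tan(+63.1°) tan(+47.168°) = -2.1262 ≤ −1 ⇒ polar day, h₀ = π.
Bracket: h₀ sin ϕ sin δ + cos ϕ cos δ sin h₀ = 3.1416×0.89180×0.73335 + 0.45243×0.67985×0.00000 = 2.054611 + 0.000000 = 2.054611.
Inverse-square distance factor (a/d)² = 0.9826² = 0.965503.
Q̄ = (S_0/π) × 0.965503 × [bracket] = (2902/π) × 0.965503 × 2.054611 = 1832.4 W/m².
Daily total = Q̄ × 15.30 h × 3600 s/h = 1832.4 × 15.30 × 3600 / 10⁶ = 100.9 MJ/m².

101 MJ/m²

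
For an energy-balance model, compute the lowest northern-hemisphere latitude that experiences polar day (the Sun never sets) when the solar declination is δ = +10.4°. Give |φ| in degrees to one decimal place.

Polar day requires cos H₀ = −tan φ tan δ ≤ −1, i.e. tan φ tan δ ≥ 1.
The boundary is |tan φ| · |tan δ| = 1, so |φ| = 90° − |δ| = 90° − 10.4° = 79.6° in the northern hemisphere.

|φ| = 79.6°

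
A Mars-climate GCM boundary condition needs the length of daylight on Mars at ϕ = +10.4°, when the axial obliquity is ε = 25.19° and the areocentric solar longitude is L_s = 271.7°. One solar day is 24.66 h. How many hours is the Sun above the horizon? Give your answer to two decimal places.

11.65 h

sin δ = sin 25.19° × sin 271.7° = -0.42543, so δ = -25.178°.
cos h₀ = −tan ϕ · tan δ = −tan(+10.4°) × tan(-25.178°) = 0.0863, so h₀ = 1.4844 rad = 85.05°.
Daylight = 2h₀/(2π) × 24.66 h = (1.4844/π) × 24.66 = 11.65 h.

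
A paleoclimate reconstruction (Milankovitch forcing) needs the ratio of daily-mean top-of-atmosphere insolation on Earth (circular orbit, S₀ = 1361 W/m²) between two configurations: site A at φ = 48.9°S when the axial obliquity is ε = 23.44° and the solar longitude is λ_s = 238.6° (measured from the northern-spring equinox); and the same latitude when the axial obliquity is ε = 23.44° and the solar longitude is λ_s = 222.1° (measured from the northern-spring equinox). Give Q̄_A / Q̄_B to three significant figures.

Q̄_A / Q̄_B ≈ 1.09

— Configuration A (φ=-48.9°):
Solar declination: sin δ = sin ε · sin λ_s = sin 23.44° × sin 238.6° = -0.33953, so δ = -19.848°.
cos H₀ = −tan(-48.9°) tan(-19.848°) = -0.4138, H₀ = 1.9974 rad.
Bracket: H₀ sin φ sin δ + cos φ cos δ sin H₀ = 1.9974×-0.75356×-0.33953 + 0.65738×0.94059×0.91037 = 0.511047 + 0.562905 = 1.073952.
Q̄ = (S₀/π) × [bracket] = (1361/π) × 1.073952 = 465.26 W/m².
— Configuration B (φ=-48.9°):
Solar declination: sin δ = sin ε · sin λ_s = sin 23.44° × sin 222.1° = -0.26669, so δ = -15.467°.
cos H₀ = −tan(-48.9°) tan(-15.467°) = -0.3172, H₀ = 1.8936 rad.
Bracket: H₀ sin φ sin δ + cos φ cos δ sin H₀ = 1.8936×-0.75356×-0.26669 + 0.65738×0.96378×0.94836 = 0.380551 + 0.600852 = 0.981403.
Q̄ = (S₀/π) × [bracket] = (1361/π) × 0.981403 = 425.16 W/m².
Ratio Q̄_A / Q̄_B = 465.26 / 425.16 = 1.094.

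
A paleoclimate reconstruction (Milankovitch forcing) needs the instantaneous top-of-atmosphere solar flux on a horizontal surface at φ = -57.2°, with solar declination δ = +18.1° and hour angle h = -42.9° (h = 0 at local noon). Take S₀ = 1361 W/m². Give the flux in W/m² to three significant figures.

cos θ_z = sin φ sin δ + cos φ cos δ cos h = -0.261144 + 0.377188 = 0.116044.
Flux = S₀ · cos θ_z = 1361 × 0.116044 = 157.9 W/m².

158 W/m²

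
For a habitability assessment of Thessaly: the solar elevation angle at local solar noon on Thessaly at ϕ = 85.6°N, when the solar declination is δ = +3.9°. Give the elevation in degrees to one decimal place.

At local noon the hour angle is zero, so the zenith angle equals |ϕ − δ| = |+85.6° − (+3.900°)| = 81.700°.
Elevation = 90° − 81.700° = 8.3°.

8.3°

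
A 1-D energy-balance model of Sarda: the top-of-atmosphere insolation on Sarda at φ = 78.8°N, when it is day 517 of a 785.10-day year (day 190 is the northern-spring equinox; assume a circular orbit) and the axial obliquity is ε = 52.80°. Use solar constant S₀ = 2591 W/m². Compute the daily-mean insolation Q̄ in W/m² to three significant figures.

Solar longitude: λ_s = 360° × (517 − 190)/785.10 = 149.943°.
sin δ = sin 52.80° × sin 149.943° = 0.39895, so δ = +23.513°.
cos H₀ = −tan(+78.8°) tan(+23.513°) = -2.1973 ≤ −1 ⇒ polar day, H₀ = π.
Bracket: H₀ sin φ sin δ + cos φ cos δ sin H₀ = 3.1416×0.98096×0.39895 + 0.19423×0.91697×0.00000 = 1.229478 + 0.000000 = 1.229478.
Q̄ = (S₀/π) × [bracket] = (2591/π) × 1.229478 = 1014 W/m².

Q̄ ≈ 1.01e+03 W/m²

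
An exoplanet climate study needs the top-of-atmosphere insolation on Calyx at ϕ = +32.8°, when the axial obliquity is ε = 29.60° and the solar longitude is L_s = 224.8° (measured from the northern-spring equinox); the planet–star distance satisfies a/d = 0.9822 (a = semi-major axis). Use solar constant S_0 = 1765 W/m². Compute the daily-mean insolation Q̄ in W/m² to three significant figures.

Solar declination: sin δ = sin ε · sin L_s = sin 29.60° × sin 224.8° = -0.34805, so δ = -20.368°.
cos h₀ = −tan(+32.8°) tan(-20.368°) = 0.2393, h₀ = 1.3292 rad.
Bracket: h₀ sin ϕ sin δ + cos ϕ cos δ sin h₀ = 1.3292×0.54171×-0.34805 + 0.84057×0.93748×0.97096 = -0.250610 + 0.765134 = 0.514524.
Inverse-square distance factor (a/d)² = 0.9822² = 0.964717.
Q̄ = (S_0/π) × 0.964717 × [bracket] = (1765/π) × 0.964717 × 0.514524 = 278.9 W/m².

Q̄ ≈ 279 W/m²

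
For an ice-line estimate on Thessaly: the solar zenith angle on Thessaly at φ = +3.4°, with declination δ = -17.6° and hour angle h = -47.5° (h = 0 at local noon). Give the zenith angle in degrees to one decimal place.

cos θ_z = sin φ sin δ + cos φ cos δ cos h = -0.017932 + 0.642833 = 0.624901.
θ_z = arccos(0.624901) = 51.3°.

θ_z = 51.3°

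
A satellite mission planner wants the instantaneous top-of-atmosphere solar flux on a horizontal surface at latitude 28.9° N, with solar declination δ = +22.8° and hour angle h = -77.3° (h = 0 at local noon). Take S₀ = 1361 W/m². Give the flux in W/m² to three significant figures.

cos θ_z = sin φ sin δ + cos φ cos δ cos h = 0.187279 + 0.177429 = 0.364708.
Flux = S₀ · cos θ_z = 1361 × 0.364708 = 496.4 W/m².

496 W/m²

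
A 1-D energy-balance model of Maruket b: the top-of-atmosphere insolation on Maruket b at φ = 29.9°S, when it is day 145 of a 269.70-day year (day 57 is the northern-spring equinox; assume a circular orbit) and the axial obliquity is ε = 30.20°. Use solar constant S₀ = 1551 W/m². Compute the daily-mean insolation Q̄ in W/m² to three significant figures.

Q̄ ≈ 226 W/m²

Solar longitude: λ_s = 360° × (145 − 57)/269.70 = 117.464°.
sin δ = sin 30.20° × sin 117.464° = 0.44633, so δ = +26.509°.
cos H₀ = −tan(-29.9°) tan(+26.509°) = 0.2868, H₀ = 1.2799 rad.
Bracket: H₀ sin φ sin δ + cos φ cos δ sin H₀ = 1.2799×-0.49849×0.44633 + 0.86690×0.89487×0.95799 = -0.284766 + 0.743173 = 0.458407.
Q̄ = (S₀/π) × [bracket] = (1551/π) × 0.458407 = 226.3 W/m².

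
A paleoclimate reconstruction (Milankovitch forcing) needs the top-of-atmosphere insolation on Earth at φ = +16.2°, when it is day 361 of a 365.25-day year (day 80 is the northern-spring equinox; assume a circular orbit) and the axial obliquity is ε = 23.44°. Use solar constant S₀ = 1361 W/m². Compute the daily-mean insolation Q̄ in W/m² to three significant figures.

Solar longitude: λ_s = 360° × (361 − 80)/365.25 = 276.961°.
sin δ = sin 23.44° × sin 276.961° = -0.39486, so δ = -23.257°.
cos H₀ = −tan(+16.2°) tan(-23.257°) = 0.1249, H₀ = 1.4456 rad.
Bracket: H₀ sin φ sin δ + cos φ cos δ sin H₀ = 1.4456×0.27899×-0.39486 + 0.96029×0.91874×0.99217 = -0.159250 + 0.875349 = 0.716099.
Q̄ = (S₀/π) × [bracket] = (1361/π) × 0.716099 = 310.2 W/m².

Q̄ ≈ 310 W/m²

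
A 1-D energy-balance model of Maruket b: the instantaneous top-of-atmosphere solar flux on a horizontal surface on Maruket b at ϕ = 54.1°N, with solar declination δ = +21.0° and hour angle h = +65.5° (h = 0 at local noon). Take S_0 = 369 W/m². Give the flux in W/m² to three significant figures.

191 W/m²

cos θ_z = sin ϕ sin δ + cos ϕ cos δ cos h = 0.290293 + 0.227014 = 0.517307.
Flux = S_0 · cos θ_z = 369 × 0.517307 = 190.9 W/m².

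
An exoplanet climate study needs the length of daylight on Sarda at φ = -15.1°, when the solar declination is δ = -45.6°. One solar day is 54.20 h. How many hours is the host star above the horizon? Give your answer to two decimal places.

cos H₀ = −tan φ · tan δ = −tan(-15.1°) × tan(-45.600°) = -0.2755, so H₀ = 1.8499 rad = 105.99°.
Daylight = 2H₀/(2π) × 54.20 h = (1.8499/π) × 54.20 = 31.92 h.

31.92 h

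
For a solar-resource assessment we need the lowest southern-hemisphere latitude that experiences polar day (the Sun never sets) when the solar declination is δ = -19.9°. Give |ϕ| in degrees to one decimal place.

|ϕ| = 70.1°

Polar day requires cos h₀ = −tan ϕ tan δ ≤ −1, i.e. tan ϕ tan δ ≥ 1.
The boundary is |tan ϕ| · |tan δ| = 1, so |ϕ| = 90° − |δ| = 90° − 19.9° = 70.1° in the southern hemisphere.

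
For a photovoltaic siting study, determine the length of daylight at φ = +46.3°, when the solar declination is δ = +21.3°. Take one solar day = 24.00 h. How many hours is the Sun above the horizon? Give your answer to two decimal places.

15.21 h

cos H₀ = −tan φ · tan δ = −tan(+46.3°) × tan(+21.300°) = -0.4080, so H₀ = 1.9910 rad = 114.08°.
Daylight = 2H₀/(2π) × 24.00 h = (1.9910/π) × 24.00 = 15.21 h.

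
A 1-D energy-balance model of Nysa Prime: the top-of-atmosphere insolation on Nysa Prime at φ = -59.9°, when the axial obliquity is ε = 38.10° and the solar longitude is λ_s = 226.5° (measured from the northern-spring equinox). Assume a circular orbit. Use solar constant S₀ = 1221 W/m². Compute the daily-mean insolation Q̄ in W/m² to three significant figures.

Q̄ ≈ 481 W/m²

Solar declination: sin δ = sin ε · sin λ_s = sin 38.10° × sin 226.5° = -0.44758, so δ = -26.589°.
cos H₀ = −tan(-59.9°) tan(-26.589°) = -0.8634, H₀ = 2.6128 rad.
Bracket: H₀ sin φ sin δ + cos φ cos δ sin H₀ = 2.6128×-0.86515×-0.44758 + 0.50151×0.89424×0.50446 = 1.011738 + 0.226235 = 1.237973.
Q̄ = (S₀/π) × [bracket] = (1221/π) × 1.237973 = 481.1 W/m².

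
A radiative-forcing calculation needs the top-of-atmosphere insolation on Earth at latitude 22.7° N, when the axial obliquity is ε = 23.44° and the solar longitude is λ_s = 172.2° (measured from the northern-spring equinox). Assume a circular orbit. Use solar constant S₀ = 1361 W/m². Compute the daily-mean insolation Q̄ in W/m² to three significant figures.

Q̄ ≈ 413 W/m²

Solar declination: sin δ = sin ε · sin λ_s = sin 23.44° × sin 172.2° = 0.05399, so δ = +3.095°.
cos H₀ = −tan(+22.7°) tan(+3.095°) = -0.0226, H₀ = 1.5934 rad.
Bracket: H₀ sin φ sin δ + cos φ cos δ sin H₀ = 1.5934×0.38591×0.05399 + 0.92254×0.99854×0.99974 = 0.033199 + 0.920954 = 0.954153.
Q̄ = (S₀/π) × [bracket] = (1361/π) × 0.954153 = 413.4 W/m².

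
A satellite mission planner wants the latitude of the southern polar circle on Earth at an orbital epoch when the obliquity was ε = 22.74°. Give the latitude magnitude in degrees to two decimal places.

67.26°

The polar circle is the lowest latitude that experiences at least one full rotation of continuous darkness at the northern-summer solstice; it lies at |φ| = 90° − ε = 90° − 22.74° = 67.26°.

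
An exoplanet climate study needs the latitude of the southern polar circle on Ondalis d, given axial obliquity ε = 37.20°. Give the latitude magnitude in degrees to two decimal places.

52.80°

The polar circle is the lowest latitude that experiences at least one full rotation of continuous darkness at the northern-summer solstice; it lies at |ϕ| = 90° − ε = 90° − 37.20° = 52.80°.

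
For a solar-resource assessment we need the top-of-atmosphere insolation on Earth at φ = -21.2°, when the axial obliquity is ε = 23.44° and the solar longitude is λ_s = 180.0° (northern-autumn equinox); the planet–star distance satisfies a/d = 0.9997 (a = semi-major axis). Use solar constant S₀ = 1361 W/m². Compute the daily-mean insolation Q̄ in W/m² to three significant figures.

Solar declination: sin δ = sin ε · sin λ_s = sin 23.44° × sin 180.0° = 0.00000, so δ = +0.000°.
cos H₀ = −tan(-21.2°) tan(+0.000°) = 0.0000, H₀ = 1.5708 rad.
Bracket: H₀ sin φ sin δ + cos φ cos δ sin H₀ = 1.5708×-0.36162×0.00000 + 0.93232×1.00000×1.00000 = -0.000000 + 0.932320 = 0.932320.
Inverse-square distance factor (a/d)² = 0.9997² = 0.999400.
Q̄ = (S₀/π) × 0.999400 × [bracket] = (1361/π) × 0.999400 × 0.932320 = 403.7 W/m².

Q̄ ≈ 404 W/m²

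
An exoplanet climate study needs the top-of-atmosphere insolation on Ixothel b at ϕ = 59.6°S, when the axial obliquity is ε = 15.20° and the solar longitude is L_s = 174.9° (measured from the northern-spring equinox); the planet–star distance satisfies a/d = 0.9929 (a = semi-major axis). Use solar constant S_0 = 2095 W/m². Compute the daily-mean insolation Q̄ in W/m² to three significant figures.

Q̄ ≈ 312 W/m²

Solar declination: sin δ = sin ε · sin L_s = sin 15.20° × sin 174.9° = 0.02331, so δ = +1.336°.
cos h₀ = −tan(-59.6°) tan(+1.336°) = 0.0397, h₀ = 1.5310 rad.
Bracket: h₀ sin ϕ sin δ + cos ϕ cos δ sin h₀ = 1.5310×-0.86251×0.02331 + 0.50603×0.99973×0.99921 = -0.030781 + 0.505494 = 0.474713.
Inverse-square distance factor (a/d)² = 0.9929² = 0.985850.
Q̄ = (S_0/π) × 0.985850 × [bracket] = (2095/π) × 0.985850 × 0.474713 = 312.1 W/m².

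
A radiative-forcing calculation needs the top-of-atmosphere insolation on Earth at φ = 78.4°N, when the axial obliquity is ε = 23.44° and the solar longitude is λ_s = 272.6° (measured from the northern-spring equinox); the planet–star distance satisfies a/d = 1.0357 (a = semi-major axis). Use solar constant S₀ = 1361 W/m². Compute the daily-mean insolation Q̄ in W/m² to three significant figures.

Solar declination: sin δ = sin ε · sin λ_s = sin 23.44° × sin 272.6° = -0.39738, so δ = -23.414°.
cos H₀ = −tan(+78.4°) tan(-23.414°) = 2.1096 ≥ 1 ⇒ polar night, H₀ = 0 and Q̄ = 0.
Inverse-square distance factor (a/d)² = 1.0357² = 1.072674.

Q̄ ≈ 0.00 W/m²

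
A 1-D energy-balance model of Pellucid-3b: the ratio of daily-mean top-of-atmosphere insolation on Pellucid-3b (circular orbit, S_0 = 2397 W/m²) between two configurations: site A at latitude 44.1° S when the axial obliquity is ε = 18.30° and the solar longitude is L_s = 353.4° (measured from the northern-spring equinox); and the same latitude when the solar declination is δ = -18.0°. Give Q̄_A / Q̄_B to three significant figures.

Q̄_A / Q̄_B ≈ 0.718

— Configuration A (ϕ=-44.1°):
Solar declination: sin δ = sin ε · sin L_s = sin 18.30° × sin 353.4° = -0.03609, so δ = -2.068°.
cos h₀ = −tan(-44.1°) tan(-2.068°) = -0.0350, h₀ = 1.6058 rad.
Bracket: h₀ sin ϕ sin δ + cos ϕ cos δ sin h₀ = 1.6058×-0.69591×-0.03609 + 0.71813×0.99935×0.99939 = 0.040330 + 0.717225 = 0.757555.
Q̄ = (S_0/π) × [bracket] = (2397/π) × 0.757555 = 578.01 W/m².
— Configuration B (ϕ=-44.1°):
cos h₀ = −tan(-44.1°) tan(-18.000°) = -0.3149, h₀ = 1.8911 rad.
Bracket: h₀ sin ϕ sin δ + cos ϕ cos δ sin h₀ = 1.8911×-0.69591×-0.30902 + 0.71813×0.95106×0.94914 = 0.406681 + 0.648248 = 1.054929.
Q̄ = (S_0/π) × [bracket] = (2397/π) × 1.054929 = 804.90 W/m².
Ratio Q̄_A / Q̄_B = 578.01 / 804.90 = 0.7181.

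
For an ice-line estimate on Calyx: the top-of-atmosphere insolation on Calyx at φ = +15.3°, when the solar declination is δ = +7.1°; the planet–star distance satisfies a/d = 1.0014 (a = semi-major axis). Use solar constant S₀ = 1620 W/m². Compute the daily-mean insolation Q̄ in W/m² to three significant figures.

cos H₀ = −tan(+15.3°) tan(+7.100°) = -0.0341, H₀ = 1.6049 rad.
Bracket: H₀ sin φ sin δ + cos φ cos δ sin H₀ = 1.6049×0.26387×0.12360 + 0.96456×0.99233×0.99942 = 0.052343 + 0.956607 = 1.008950.
Inverse-square distance factor (a/d)² = 1.0014² = 1.002802.
Q̄ = (S₀/π) × 1.002802 × [bracket] = (1620/π) × 1.002802 × 1.008950 = 521.7 W/m².

Q̄ ≈ 522 W/m²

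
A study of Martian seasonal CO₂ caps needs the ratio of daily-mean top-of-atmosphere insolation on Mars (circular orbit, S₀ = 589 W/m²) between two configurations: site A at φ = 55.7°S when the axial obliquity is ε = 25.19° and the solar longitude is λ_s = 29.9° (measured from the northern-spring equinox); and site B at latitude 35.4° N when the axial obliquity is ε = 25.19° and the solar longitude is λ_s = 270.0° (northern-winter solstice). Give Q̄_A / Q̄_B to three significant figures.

— Configuration A (φ=-55.7°):
Solar declination: sin δ = sin ε · sin λ_s = sin 25.19° × sin 29.9° = 0.21217, so δ = +12.249°.
cos H₀ = −tan(-55.7°) tan(+12.249°) = 0.3183, H₀ = 1.2469 rad.
Bracket: H₀ sin φ sin δ + cos φ cos δ sin H₀ = 1.2469×-0.82610×0.21217 + 0.56353×0.97723×0.94800 = -0.218549 + 0.522062 = 0.303513.
Q̄ = (S₀/π) × [bracket] = (589/π) × 0.303513 = 56.904 W/m².
— Configuration B (φ=+35.4°):
Solar declination: sin δ = sin ε · sin λ_s = sin 25.19° × sin 270.0° = -0.42562, so δ = -25.190°.
cos H₀ = −tan(+35.4°) tan(-25.190°) = 0.3343, H₀ = 1.2300 rad.
Bracket: H₀ sin φ sin δ + cos φ cos δ sin H₀ = 1.2300×0.57928×-0.42562 + 0.81513×0.90490×0.94248 = -0.303260 + 0.695184 = 0.391924.
Q̄ = (S₀/π) × [bracket] = (589/π) × 0.391924 = 73.480 W/m².
Ratio Q̄_A / Q̄_B = 56.904 / 73.480 = 0.7744.

Q̄_A / Q̄_B ≈ 0.774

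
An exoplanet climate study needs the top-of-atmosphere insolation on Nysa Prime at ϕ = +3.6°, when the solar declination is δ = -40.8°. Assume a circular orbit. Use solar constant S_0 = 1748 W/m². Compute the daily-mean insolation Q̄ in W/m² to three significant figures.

Q̄ ≈ 385 W/m²

cos h₀ = −tan(+3.6°) tan(-40.800°) = 0.0543, h₀ = 1.5165 rad.
Bracket: h₀ sin ϕ sin δ + cos ϕ cos δ sin h₀ = 1.5165×0.06279×-0.65342 + 0.99803×0.75700×0.99852 = -0.062219 + 0.754391 = 0.692172.
Q̄ = (S_0/π) × [bracket] = (1748/π) × 0.692172 = 385.1 W/m².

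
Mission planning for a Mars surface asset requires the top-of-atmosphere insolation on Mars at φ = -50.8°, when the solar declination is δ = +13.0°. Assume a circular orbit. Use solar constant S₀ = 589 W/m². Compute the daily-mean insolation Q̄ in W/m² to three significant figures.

cos H₀ = −tan(-50.8°) tan(+13.000°) = 0.2831, H₀ = 1.2838 rad.
Bracket: H₀ sin φ sin δ + cos φ cos δ sin H₀ = 1.2838×-0.77494×0.22495 + 0.63203×0.97437×0.95910 = -0.223796 + 0.590644 = 0.366848.
Q̄ = (S₀/π) × [bracket] = (589/π) × 0.366848 = 68.78 W/m².

Q̄ ≈ 68.8 W/m²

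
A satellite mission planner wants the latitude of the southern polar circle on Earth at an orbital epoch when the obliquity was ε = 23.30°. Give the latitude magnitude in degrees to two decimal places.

66.70°

The polar circle is the lowest latitude that experiences at least one full rotation of continuous darkness at the northern-summer solstice; it lies at |φ| = 90° − ε = 90° − 23.30° = 66.70°.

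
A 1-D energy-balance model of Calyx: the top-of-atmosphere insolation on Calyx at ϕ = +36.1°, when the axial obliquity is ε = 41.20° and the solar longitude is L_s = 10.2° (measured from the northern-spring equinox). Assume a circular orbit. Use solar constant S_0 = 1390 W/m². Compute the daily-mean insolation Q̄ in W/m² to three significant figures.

Q̄ ≈ 404 W/m²

Solar declination: sin δ = sin ε · sin L_s = sin 41.20° × sin 10.2° = 0.11664, so δ = +6.698°.
cos h₀ = −tan(+36.1°) tan(+6.698°) = -0.0856, h₀ = 1.6565 rad.
Bracket: h₀ sin ϕ sin δ + cos ϕ cos δ sin h₀ = 1.6565×0.58920×0.11664 + 0.80799×0.99317×0.99633 = 0.113842 + 0.799526 = 0.913368.
Q̄ = (S_0/π) × [bracket] = (1390/π) × 0.913368 = 404.1 W/m².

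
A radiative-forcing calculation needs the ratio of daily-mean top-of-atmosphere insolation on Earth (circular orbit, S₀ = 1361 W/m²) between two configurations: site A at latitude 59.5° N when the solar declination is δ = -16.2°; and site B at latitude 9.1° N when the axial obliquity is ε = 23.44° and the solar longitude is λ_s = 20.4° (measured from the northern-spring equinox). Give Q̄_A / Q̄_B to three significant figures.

Q̄_A / Q̄_B ≈ 0.168

— Configuration A (φ=+59.5°):
cos H₀ = −tan(+59.5°) tan(-16.200°) = 0.4932, H₀ = 1.0550 rad.
Bracket: H₀ sin φ sin δ + cos φ cos δ sin H₀ = 1.0550×0.86163×-0.27899 + 0.50754×0.96029×0.86991 = -0.253607 + 0.423982 = 0.170375.
Q̄ = (S₀/π) × [bracket] = (1361/π) × 0.170375 = 73.810 W/m².
— Configuration B (φ=+9.1°):
Solar declination: sin δ = sin ε · sin λ_s = sin 23.44° × sin 20.4° = 0.13866, so δ = +7.970°.
cos H₀ = −tan(+9.1°) tan(+7.970°) = -0.0224, H₀ = 1.5932 rad.
Bracket: H₀ sin φ sin δ + cos φ cos δ sin H₀ = 1.5932×0.15816×0.13866 + 0.98741×0.99034×0.99975 = 0.034940 + 0.977627 = 1.012567.
Q̄ = (S₀/π) × [bracket] = (1361/π) × 1.012567 = 438.66 W/m².
Ratio Q̄_A / Q̄_B = 73.810 / 438.66 = 0.1683.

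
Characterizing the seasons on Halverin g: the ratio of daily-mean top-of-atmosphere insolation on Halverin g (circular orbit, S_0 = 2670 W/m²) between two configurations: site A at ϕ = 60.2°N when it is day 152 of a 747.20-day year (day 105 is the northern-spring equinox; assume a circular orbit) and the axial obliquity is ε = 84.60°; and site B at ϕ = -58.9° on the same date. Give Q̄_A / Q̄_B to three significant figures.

— Configuration A (ϕ=+60.2°):
Solar longitude: L_s = 360° × (152 − 105)/747.20 = 22.645°.
sin δ = sin 84.60° × sin 22.645° = 0.38330, so δ = +22.539°.
cos h₀ = −tan(+60.2°) tan(+22.539°) = -0.7246, h₀ = 2.3813 rad.
Bracket: h₀ sin ϕ sin δ + cos ϕ cos δ sin h₀ = 2.3813×0.86777×0.38330 + 0.49697×0.92362×0.68914 = 0.792059 + 0.316323 = 1.108382.
Q̄ = (S_0/π) × [bracket] = (2670/π) × 1.108382 = 942.00 W/m².
— Configuration B (ϕ=-58.9°):
cos h₀ = −tan(-58.9°) tan(+22.539°) = 0.6880, h₀ = 0.8121 rad.
Bracket: h₀ sin ϕ sin δ + cos ϕ cos δ sin h₀ = 0.8121×-0.85627×0.38330 + 0.51653×0.92362×0.72575 = -0.266538 + 0.346239 = 0.079701.
Q̄ = (S_0/π) × [bracket] = (2670/π) × 0.079701 = 67.737 W/m².
Ratio Q̄_A / Q̄_B = 942.00 / 67.737 = 13.91.

Q̄_A / Q̄_B ≈ 13.9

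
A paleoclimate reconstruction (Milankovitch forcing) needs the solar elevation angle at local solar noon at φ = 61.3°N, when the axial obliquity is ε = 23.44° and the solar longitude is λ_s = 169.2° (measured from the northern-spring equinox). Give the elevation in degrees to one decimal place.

Solar declination: sin δ = sin ε · sin λ_s = sin 23.44° × sin 169.2° = 0.07454, so δ = +4.275°.
At local noon the hour angle is zero, so the zenith angle equals |φ − δ| = |+61.3° − (+4.275°)| = 57.025°.
Elevation = 90° − 57.025° = 33.0°.

33.0°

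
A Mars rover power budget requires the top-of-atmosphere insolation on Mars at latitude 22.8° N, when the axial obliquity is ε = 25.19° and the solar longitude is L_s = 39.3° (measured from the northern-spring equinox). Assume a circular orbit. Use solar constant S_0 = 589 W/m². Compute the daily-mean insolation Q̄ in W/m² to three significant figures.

Solar declination: sin δ = sin ε · sin L_s = sin 25.19° × sin 39.3° = 0.26958, so δ = +15.639°.
cos h₀ = −tan(+22.8°) tan(+15.639°) = -0.1177, h₀ = 1.6887 rad.
Bracket: h₀ sin ϕ sin δ + cos ϕ cos δ sin h₀ = 1.6887×0.38752×0.26958 + 0.92186×0.96298×0.99305 = 0.176415 + 0.881563 = 1.057978.
Q̄ = (S_0/π) × [bracket] = (589/π) × 1.057978 = 198.4 W/m².

Q̄ ≈ 198 W/m²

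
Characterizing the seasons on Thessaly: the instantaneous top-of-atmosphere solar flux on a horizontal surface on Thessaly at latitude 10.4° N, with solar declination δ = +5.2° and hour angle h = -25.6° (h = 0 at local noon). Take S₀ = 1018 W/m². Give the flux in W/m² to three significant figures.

916 W/m²

cos θ_z = sin φ sin δ + cos φ cos δ cos h = 0.016361 + 0.883366 = 0.899727.
Flux = S₀ · cos θ_z = 1018 × 0.899727 = 915.9 W/m².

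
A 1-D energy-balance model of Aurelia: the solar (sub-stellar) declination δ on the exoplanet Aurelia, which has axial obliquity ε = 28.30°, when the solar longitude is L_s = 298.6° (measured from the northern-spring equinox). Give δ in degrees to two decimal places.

δ = -24.60°

sin δ = sin ε · sin L_s = sin 28.30° × sin 298.6° = -0.416241.
δ = arcsin(-0.416241) = -24.60°.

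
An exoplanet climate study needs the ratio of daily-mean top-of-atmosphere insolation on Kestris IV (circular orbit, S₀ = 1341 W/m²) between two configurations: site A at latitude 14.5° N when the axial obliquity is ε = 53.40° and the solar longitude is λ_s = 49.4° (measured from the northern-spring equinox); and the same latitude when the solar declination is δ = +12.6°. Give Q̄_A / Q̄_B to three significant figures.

— Configuration A (φ=+14.5°):
Solar declination: sin δ = sin ε · sin λ_s = sin 53.40° × sin 49.4° = 0.60956, so δ = +37.557°.
cos H₀ = −tan(+14.5°) tan(+37.557°) = -0.1989, H₀ = 1.7710 rad.
Bracket: H₀ sin φ sin δ + cos φ cos δ sin H₀ = 1.7710×0.25038×0.60956 + 0.96815×0.79274×0.98003 = 0.270293 + 0.752164 = 1.022457.
Q̄ = (S₀/π) × [bracket] = (1341/π) × 1.022457 = 436.44 W/m².
— Configuration B (φ=+14.5°):
cos H₀ = −tan(+14.5°) tan(+12.600°) = -0.0578, H₀ = 1.6286 rad.
Bracket: H₀ sin φ sin δ + cos φ cos δ sin H₀ = 1.6286×0.25038×0.21814 + 0.96815×0.97592×0.99833 = 0.088951 + 0.943259 = 1.032210.
Q̄ = (S₀/π) × [bracket] = (1341/π) × 1.032210 = 440.60 W/m².
Ratio Q̄_A / Q̄_B = 436.44 / 440.60 = 0.9906.

Q̄_A / Q̄_B ≈ 0.991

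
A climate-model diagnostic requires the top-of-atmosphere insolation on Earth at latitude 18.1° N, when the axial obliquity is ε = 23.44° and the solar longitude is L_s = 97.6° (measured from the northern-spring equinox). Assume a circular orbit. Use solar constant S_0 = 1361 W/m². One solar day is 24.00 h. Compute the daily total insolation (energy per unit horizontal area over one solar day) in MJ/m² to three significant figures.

Solar declination: sin δ = sin ε · sin L_s = sin 23.44° × sin 97.6° = 0.39429, so δ = +23.222°.
cos h₀ = −tan(+18.1°) tan(+23.222°) = -0.1402, h₀ = 1.7115 rad.
Bracket: h₀ sin ϕ sin δ + cos ϕ cos δ sin h₀ = 1.7115×0.31068×0.39429 + 0.95052×0.91898×0.99012 = 0.209655 + 0.864879 = 1.074534.
Q̄ = (S_0/π) × [bracket] = (1361/π) × 1.074534 = 465.51 W/m².
Daily total = Q̄ × 24.00 h × 3600 s/h = 465.51 × 24.00 × 3600 / 10⁶ = 40.22 MJ/m².

40.2 MJ/m²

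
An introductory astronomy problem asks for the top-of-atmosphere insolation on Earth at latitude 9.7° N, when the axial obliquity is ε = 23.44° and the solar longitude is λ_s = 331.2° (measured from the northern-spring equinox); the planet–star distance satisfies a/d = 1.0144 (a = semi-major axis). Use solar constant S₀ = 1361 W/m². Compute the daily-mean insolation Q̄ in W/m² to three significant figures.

Q̄ ≈ 409 W/m²

Solar declination: sin δ = sin ε · sin λ_s = sin 23.44° × sin 331.2° = -0.19164, so δ = -11.048°.
cos H₀ = −tan(+9.7°) tan(-11.048°) = 0.0334, H₀ = 1.5374 rad.
Bracket: H₀ sin φ sin δ + cos φ cos δ sin H₀ = 1.5374×0.16849×-0.19164 + 0.98570×0.98147×0.99944 = -0.049642 + 0.966893 = 0.917251.
Inverse-square distance factor (a/d)² = 1.0144² = 1.029007.
Q̄ = (S₀/π) × 1.029007 × [bracket] = (1361/π) × 1.029007 × 0.917251 = 408.9 W/m².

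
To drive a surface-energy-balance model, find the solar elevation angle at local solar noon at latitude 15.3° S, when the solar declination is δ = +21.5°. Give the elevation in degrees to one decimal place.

53.2°

At local noon the hour angle is zero, so the zenith angle equals |φ − δ| = |-15.3° − (+21.500°)| = 36.800°.
Elevation = 90° − 36.800° = 53.2°.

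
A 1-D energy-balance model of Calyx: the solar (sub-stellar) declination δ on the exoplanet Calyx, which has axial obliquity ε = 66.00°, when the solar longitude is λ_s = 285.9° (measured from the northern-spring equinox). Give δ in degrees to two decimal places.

δ = -61.47°

sin δ = sin ε · sin λ_s = sin 66.00° × sin 285.9° = -0.878594.
δ = arcsin(-0.878594) = -61.47°.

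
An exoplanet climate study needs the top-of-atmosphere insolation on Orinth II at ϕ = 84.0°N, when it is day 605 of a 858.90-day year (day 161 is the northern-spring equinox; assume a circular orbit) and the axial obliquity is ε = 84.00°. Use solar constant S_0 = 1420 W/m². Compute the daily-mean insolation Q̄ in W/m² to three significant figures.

Q̄ ≈ 0.00 W/m²

Solar longitude: L_s = 360° × (605 − 161)/858.90 = 186.098°.
sin δ = sin 84.00° × sin 186.098° = -0.10566, so δ = -6.065°.
cos h₀ = −tan(+84.0°) tan(-6.065°) = 1.0109 ≥ 1 ⇒ polar night, h₀ = 0 and Q̄ = 0.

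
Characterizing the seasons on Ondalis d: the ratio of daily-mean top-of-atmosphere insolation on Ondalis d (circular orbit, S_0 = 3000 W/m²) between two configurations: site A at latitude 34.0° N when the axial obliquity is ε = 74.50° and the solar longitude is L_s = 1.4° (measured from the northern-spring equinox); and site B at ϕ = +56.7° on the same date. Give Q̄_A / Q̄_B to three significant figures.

Q̄_A / Q̄_B ≈ 1.46

— Configuration A (ϕ=+34.0°):
Solar declination: sin δ = sin ε · sin L_s = sin 74.50° × sin 1.4° = 0.02354, so δ = +1.349°.
cos h₀ = −tan(+34.0°) tan(+1.349°) = -0.0159, h₀ = 1.5867 rad.
Bracket: h₀ sin ϕ sin δ + cos ϕ cos δ sin h₀ = 1.5867×0.55919×0.02354 + 0.82904×0.99972×0.99987 = 0.020886 + 0.828700 = 0.849586.
Q̄ = (S_0/π) × [bracket] = (3000/π) × 0.849586 = 811.29 W/m².
— Configuration B (ϕ=+56.7°):
cos h₀ = −tan(+56.7°) tan(+1.349°) = -0.0359, h₀ = 1.6067 rad.
Bracket: h₀ sin ϕ sin δ + cos ϕ cos δ sin h₀ = 1.6067×0.83581×0.02354 + 0.54902×0.99972×0.99936 = 0.031612 + 0.548515 = 0.580127.
Q̄ = (S_0/π) × [bracket] = (3000/π) × 0.580127 = 553.98 W/m².
Ratio Q̄_A / Q̄_B = 811.29 / 553.98 = 1.464.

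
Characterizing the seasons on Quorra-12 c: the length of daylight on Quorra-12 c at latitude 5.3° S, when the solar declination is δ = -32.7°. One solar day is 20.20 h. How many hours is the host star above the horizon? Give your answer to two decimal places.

cos H₀ = −tan φ · tan δ = −tan(-5.3°) × tan(-32.700°) = -0.0596, so H₀ = 1.6304 rad = 93.41°.
Daylight = 2H₀/(2π) × 20.20 h = (1.6304/π) × 20.20 = 10.48 h.

10.48 h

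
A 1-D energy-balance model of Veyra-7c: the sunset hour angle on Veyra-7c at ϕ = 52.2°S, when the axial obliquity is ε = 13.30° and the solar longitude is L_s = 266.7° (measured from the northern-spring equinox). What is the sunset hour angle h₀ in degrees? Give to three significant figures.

Solar declination: sin δ = sin ε · sin L_s = sin 13.30° × sin 266.7° = -0.22967, so δ = -13.278°.
cos h₀ = −tan ϕ · tan δ = −tan(-52.2°) × tan(-13.278°) = -0.3042, so h₀ = 1.8799 rad = 107.71°.

h₀ = 108°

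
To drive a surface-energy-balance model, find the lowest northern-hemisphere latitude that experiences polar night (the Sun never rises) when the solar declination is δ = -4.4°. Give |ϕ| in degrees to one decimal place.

|ϕ| = 85.6°

Polar night requires cos h₀ = −tan ϕ tan δ ≥ 1, i.e. tan ϕ tan δ ≤ −1.
The boundary is |tan ϕ| · |tan δ| = 1, so |ϕ| = 90° − |δ| = 90° − 4.4° = 85.6° in the northern hemisphere.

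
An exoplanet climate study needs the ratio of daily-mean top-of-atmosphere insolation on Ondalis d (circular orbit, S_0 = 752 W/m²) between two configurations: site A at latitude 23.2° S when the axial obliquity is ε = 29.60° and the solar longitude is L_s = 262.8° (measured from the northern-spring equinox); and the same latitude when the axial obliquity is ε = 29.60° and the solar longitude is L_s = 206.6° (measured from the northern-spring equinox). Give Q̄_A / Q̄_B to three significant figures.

Q̄_A / Q̄_B ≈ 1.09

— Configuration A (ϕ=-23.2°):
Solar declination: sin δ = sin ε · sin L_s = sin 29.60° × sin 262.8° = -0.49005, so δ = -29.344°.
cos h₀ = −tan(-23.2°) tan(-29.344°) = -0.2409, h₀ = 1.8141 rad.
Bracket: h₀ sin ϕ sin δ + cos ϕ cos δ sin h₀ = 1.8141×-0.39394×-0.49005 + 0.91914×0.87170×0.97054 = 0.350213 + 0.777611 = 1.127824.
Q̄ = (S_0/π) × [bracket] = (752/π) × 1.127824 = 269.97 W/m².
— Configuration B (ϕ=-23.2°):
Solar declination: sin δ = sin ε · sin L_s = sin 29.60° × sin 206.6° = -0.22117, so δ = -12.778°.
cos h₀ = −tan(-23.2°) tan(-12.778°) = -0.0972, h₀ = 1.6681 rad.
Bracket: h₀ sin ϕ sin δ + cos ϕ cos δ sin h₀ = 1.6681×-0.39394×-0.22117 + 0.91914×0.97524×0.99526 = 0.145338 + 0.892133 = 1.037471.
Q̄ = (S_0/π) × [bracket] = (752/π) × 1.037471 = 248.34 W/m².
Ratio Q̄_A / Q̄_B = 269.97 / 248.34 = 1.087.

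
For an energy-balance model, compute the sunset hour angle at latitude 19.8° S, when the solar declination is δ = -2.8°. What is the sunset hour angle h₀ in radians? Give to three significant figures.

h₀ = 1.59 rad

cos h₀ = −tan ϕ · tan δ = −tan(-19.8°) × tan(-2.800°) = -0.0176, so h₀ = 1.5884 rad = 91.01°.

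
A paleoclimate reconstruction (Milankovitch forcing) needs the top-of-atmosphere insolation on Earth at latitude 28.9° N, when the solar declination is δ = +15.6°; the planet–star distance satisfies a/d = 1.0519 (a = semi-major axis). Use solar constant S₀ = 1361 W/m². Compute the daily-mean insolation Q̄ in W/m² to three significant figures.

cos H₀ = −tan(+28.9°) tan(+15.600°) = -0.1541, H₀ = 1.7255 rad.
Bracket: H₀ sin φ sin δ + cos φ cos δ sin H₀ = 1.7255×0.48328×0.26892 + 0.87546×0.96316×0.98805 = 0.224252 + 0.833132 = 1.057384.
Inverse-square distance factor (a/d)² = 1.0519² = 1.106494.
Q̄ = (S₀/π) × 1.106494 × [bracket] = (1361/π) × 1.106494 × 1.057384 = 506.9 W/m².

Q̄ ≈ 507 W/m²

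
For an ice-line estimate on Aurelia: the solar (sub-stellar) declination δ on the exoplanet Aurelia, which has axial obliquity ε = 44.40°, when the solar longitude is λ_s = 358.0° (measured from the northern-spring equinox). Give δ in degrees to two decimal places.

sin δ = sin ε · sin λ_s = sin 44.40° × sin 358.0° = -0.024418.
δ = arcsin(-0.024418) = -1.40°.

δ = -1.40°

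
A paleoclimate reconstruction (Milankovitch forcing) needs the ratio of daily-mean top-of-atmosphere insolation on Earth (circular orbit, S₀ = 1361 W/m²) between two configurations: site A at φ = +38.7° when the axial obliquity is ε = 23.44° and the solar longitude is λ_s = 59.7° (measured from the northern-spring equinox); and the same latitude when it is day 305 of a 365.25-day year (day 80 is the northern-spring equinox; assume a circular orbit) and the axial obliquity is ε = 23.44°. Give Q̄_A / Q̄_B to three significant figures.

Q̄_A / Q̄_B ≈ 2.16

— Configuration A (φ=+38.7°):
Solar declination: sin δ = sin ε · sin λ_s = sin 23.44° × sin 59.7° = 0.34345, so δ = +20.087°.
cos H₀ = −tan(+38.7°) tan(+20.087°) = -0.2930, H₀ = 1.8681 rad.
Bracket: H₀ sin φ sin δ + cos φ cos δ sin H₀ = 1.8681×0.62524×0.34345 + 0.78043×0.93917×0.95612 = 0.401153 + 0.700794 = 1.101947.
Q̄ = (S₀/π) × [bracket] = (1361/π) × 1.101947 = 477.39 W/m².
— Configuration B (φ=+38.7°):
Solar longitude: λ_s = 360° × (305 − 80)/365.25 = 221.766°.
sin δ = sin 23.44° × sin 221.766° = -0.26496, so δ = -15.365°.
cos H₀ = −tan(+38.7°) tan(-15.365°) = 0.2201, H₀ = 1.3488 rad.
Bracket: H₀ sin φ sin δ + cos φ cos δ sin H₀ = 1.3488×0.62524×-0.26496 + 0.78043×0.96426×0.97547 = -0.223447 + 0.734078 = 0.510631.
Q̄ = (S₀/π) × [bracket] = (1361/π) × 0.510631 = 221.22 W/m².
Ratio Q̄_A / Q̄_B = 477.39 / 221.22 = 2.158.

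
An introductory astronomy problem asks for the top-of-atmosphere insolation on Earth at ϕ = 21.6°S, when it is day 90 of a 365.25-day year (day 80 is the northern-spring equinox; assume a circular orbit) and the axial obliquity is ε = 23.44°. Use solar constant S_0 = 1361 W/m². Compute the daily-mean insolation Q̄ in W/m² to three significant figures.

Solar longitude: L_s = 360° × (90 − 80)/365.25 = 9.856°.
sin δ = sin 23.44° × sin 9.856° = 0.06809, so δ = +3.904°.
cos h₀ = −tan(-21.6°) tan(+3.904°) = 0.0270, h₀ = 1.5438 rad.
Bracket: h₀ sin ϕ sin δ + cos ϕ cos δ sin h₀ = 1.5438×-0.36812×0.06809 + 0.92978×0.99768×0.99963 = -0.038696 + 0.927280 = 0.888584.
Q̄ = (S_0/π) × [bracket] = (1361/π) × 0.888584 = 385.0 W/m².

Q̄ ≈ 385 W/m²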